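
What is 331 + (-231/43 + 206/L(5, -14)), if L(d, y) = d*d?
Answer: 358908/1075 ≈ 333.87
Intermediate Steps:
L(d, y) = d²
331 + (-231/43 + 206/L(5, -14)) = 331 + (-231/43 + 206/(5²)) = 331 + (-231*1/43 + 206/25) = 331 + (-231/43 + 206*(1/25)) = 331 + (-231/43 + 206/25) = 331 + 3083/1075 = 358908/1075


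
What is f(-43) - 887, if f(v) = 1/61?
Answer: -54106/61 ≈ -886.98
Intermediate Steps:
f(v) = 1/61
f(-43) - 887 = 1/61 - 887 = -54106/61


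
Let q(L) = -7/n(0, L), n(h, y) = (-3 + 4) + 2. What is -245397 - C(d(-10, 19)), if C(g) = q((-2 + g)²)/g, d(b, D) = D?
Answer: -13987622/57 ≈ -2.4540e+5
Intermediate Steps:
n(h, y) = 3 (n(h, y) = 1 + 2 = 3)
q(L) = -7/3
C(g) = -7/(3*g)
-245397 - C(d(-10, 19)) = -245397 - (-7)/(3*19) = -245397 - 1*(-7/57) = -245397 + 7/57 = -13987622/57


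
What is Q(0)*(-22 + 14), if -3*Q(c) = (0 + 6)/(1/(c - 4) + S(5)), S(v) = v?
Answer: 64/19 ≈ 3.3684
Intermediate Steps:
Q(c) = -2/(5 + 1/(-4 + c)) (Q(c) = -(0 + 6)/(3*(1/(c - 4) + 5)) = -2/(1/(-4 + c) + 5) = -2/(5 + 1/(-4 + c)))
Q(0)*(-22 + 14) = (2*(4 - 1*0)/(-19 + 5*0))*(-22 + 14) = (2*(4 + 0)/(-19 + 0))*(-8) = (2*4/(-19))*(-8) = (2*(-1/19)*4)*(-8) = -8/19*(-8) = 64/19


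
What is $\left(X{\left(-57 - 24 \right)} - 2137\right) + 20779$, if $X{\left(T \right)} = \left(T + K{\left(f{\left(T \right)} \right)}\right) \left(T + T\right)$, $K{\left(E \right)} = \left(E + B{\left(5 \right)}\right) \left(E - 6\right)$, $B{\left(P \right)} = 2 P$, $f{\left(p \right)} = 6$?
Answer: $31764$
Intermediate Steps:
$K{\left(E \right)} = \left(-6 + E\right) \left(10 + E\right)$ ($K{\left(E \right)} = \left(E + 2 \cdot 5\right) \left(E - 6\right) = \left(E + 10\right) \left(-6 + E\right) = \left(10 + E\right) \left(-6 + E\right) = \left(-6 + E\right) \left(10 + E\right)$)
$X{\left(T \right)} = 2 T^{2}$ ($X{\left(T \right)} = \left(T + \left(-60 + 6^{2} + 4 \cdot 6\right)\right) \left(T + T\right) = \left(T + \left(-60 + 36 + 24\right)\right) 2 T = \left(T + 0\right) 2 T = T 2 T = 2 T^{2}$)
$\left(X{\left(-57 - 24 \right)} - 2137\right) + 20779 = \left(2 \left(-57 - 24\right)^{2} - 2137\right) + 20779 = \left(2 \left(-81\right)^{2} - 2137\right) + 20779 = \left(2 \cdot 6561 - 2137\right) + 20779 = \left(13122 - 2137\right) + 20779 = 10985 + 20779 = 31764$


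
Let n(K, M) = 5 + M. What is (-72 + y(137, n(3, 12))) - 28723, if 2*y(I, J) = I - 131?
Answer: -28792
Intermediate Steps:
y(I, J) = -131/2 + I/2 (y(I, J) = (I - 131)/2 = (-131 + I)/2 = -131/2 + I/2)
(-72 + y(137, n(3, 12))) - 28723 = (-72 + (-131/2 + (1/2)*137)) - 28723 = (-72 + (-131/2 + 137/2)) - 28723 = (-72 + 3) - 28723 = -69 - 28723 = -28792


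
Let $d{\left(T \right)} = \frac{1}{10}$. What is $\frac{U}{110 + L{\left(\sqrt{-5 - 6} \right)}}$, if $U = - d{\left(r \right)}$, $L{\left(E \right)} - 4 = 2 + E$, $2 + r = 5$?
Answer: $\frac{i}{10 \left(\sqrt{11} - 116 i\right)} \approx -0.00086136 + 2.4628 \cdot 10^{-5} i$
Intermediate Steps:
$r = 3$ ($r = -2 + 5 = 3$)
$d{\left(T \right)} = \frac{1}{10}$
$L{\left(E \right)} = 6 + E$ ($L{\left(E \right)} = 4 + \left(2 + E\right) = 6 + E$)
$U = - \frac{1}{10}$ ($U = \left(-1\right) \frac{1}{10} = - \frac{1}{10} \approx -0.1$)
$\frac{U}{110 + L{\left(\sqrt{-5 - 6} \right)}} = \frac{1}{110 + \left(6 + \sqrt{-5 - 6}\right)} \left(- \frac{1}{10}\right) = \frac{1}{110 + \left(6 + \sqrt{-11}\right)} \left(- \frac{1}{10}\right) = \frac{1}{110 + \left(6 + i \sqrt{11}\right)} \left(- \frac{1}{10}\right) = \frac{1}{116 + i \sqrt{11}} \left(- \frac{1}{10}\right) = - \frac{1}{10 \left(116 + i \sqrt{11}\right)}$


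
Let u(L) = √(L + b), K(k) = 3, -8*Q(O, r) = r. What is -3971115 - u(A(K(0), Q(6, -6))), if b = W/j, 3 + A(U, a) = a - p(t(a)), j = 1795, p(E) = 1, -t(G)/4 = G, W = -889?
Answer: -3971115 - I*√48269345/3590 ≈ -3.9711e+6 - 1.9353*I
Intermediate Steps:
t(G) = -4*G
Q(O, r) = -r/8
A(U, a) = -4 + a (A(U, a) = -3 + (a - 1*1) = -3 + (a - 1) = -3 + (-1 + a) = -4 + a)
b = -889/1795 ≈ -0.49526
u(L) = √(-889/1795 + L) (u(L) = √(L - 889/1795) = √(-889/1795 + L))
-3971115 - u(A(K(0), Q(6, -6))) = -3971115 - √(-1595755 + 3222025*(-4 - ⅛*(-6)))/1795 = -3971115 - √(-1595755 + 3222025*(-4 + ¾))/1795 = -3971115 - √(-1595755 + 3222025*(-13/4))/1795 = -3971115 - √(-1595755 - 41886325/4)/1795 = -3971115 - √(-48269345/4)/1795 = -3971115 - I*√48269345/2/1795 = -3971115 - I*√48269345/3590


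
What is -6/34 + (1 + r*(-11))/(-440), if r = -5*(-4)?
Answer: 2403/7480 ≈ 0.32126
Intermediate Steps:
r = 20
-6/34 + (1 + r*(-11))/(-440) = -6/34 + (1 + 20*(-11))/(-440) = -6*1/34 + (1 - 220)*(-1/440) = -3/17 - 219*(-1/440) = -3/17 + 219/440 = 2403/7480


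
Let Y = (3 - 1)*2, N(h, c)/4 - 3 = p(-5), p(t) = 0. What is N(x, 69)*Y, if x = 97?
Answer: 48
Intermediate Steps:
N(h, c) = 12 (N(h, c) = 12 + 4*0 = 12 + 0 = 12)
Y = 4 (Y = 2*2 = 4)
N(x, 69)*Y = 12*4 = 48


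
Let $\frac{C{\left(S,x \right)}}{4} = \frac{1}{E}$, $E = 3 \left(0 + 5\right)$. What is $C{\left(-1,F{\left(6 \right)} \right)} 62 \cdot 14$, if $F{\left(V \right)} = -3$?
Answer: $\frac{3472}{15} \approx 231.47$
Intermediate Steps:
$E = 15$ ($E = 3 \cdot 5 = 15$)
$C{\left(S,x \right)} = \frac{4}{15}$
$C{\left(-1,F{\left(6 \right)} \right)} 62 \cdot 14 = \frac{4}{15} \cdot 62 \cdot 14 = \frac{248}{15} \cdot 14 = \frac{3472}{15}$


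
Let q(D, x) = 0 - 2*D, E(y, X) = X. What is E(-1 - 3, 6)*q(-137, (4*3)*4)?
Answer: 1644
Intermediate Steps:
q(D, x) = -2*D
E(-1 - 3, 6)*q(-137, (4*3)*4) = 6*(-2*(-137)) = 6*274 = 1644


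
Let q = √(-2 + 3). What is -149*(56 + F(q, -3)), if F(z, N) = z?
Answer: -8493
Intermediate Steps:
q = 1 (q = √1 = 1)
-149*(56 + F(q, -3)) = -149*(56 + 1) = -149*57 = -8493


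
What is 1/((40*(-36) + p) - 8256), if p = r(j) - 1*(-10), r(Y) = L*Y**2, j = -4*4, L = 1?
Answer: -1/9430 ≈ -0.00010604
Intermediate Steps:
j = -16
r(Y) = Y**2 (r(Y) = 1*Y**2 = Y**2)
p = 266 (p = (-16)**2 - 1*(-10) = 256 + 10 = 266)
1/((40*(-36) + p) - 8256) = 1/((40*(-36) + 266) - 8256) = 1/((-1440 + 266) - 8256) = 1/(-1174 - 8256) = 1/(-9430) = -1/9430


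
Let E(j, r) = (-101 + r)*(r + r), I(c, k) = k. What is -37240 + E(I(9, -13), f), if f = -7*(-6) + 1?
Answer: -42228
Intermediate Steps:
f = 43 (f = 42 + 1 = 43)
E(j, r) = 2*r*(-101 + r) (E(j, r) = (-101 + r)*(2*r) = 2*r*(-101 + r))
-37240 + E(I(9, -13), f) = -37240 + 2*43*(-101 + 43) = -37240 + 2*43*(-58) = -37240 - 4988 = -42228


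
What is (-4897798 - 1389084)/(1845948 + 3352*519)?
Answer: -3143441/1792818 ≈ -1.7534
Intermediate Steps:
(-4897798 - 1389084)/(1845948 + 3352*519) = -6286882/(1845948 + 1739688) = -6286882/3585636 = -6286882*1/3585636 = -3143441/1792818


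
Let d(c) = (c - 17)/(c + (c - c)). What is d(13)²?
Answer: 16/169 ≈ 0.094675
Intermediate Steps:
d(c) = (-17 + c)/c (d(c) = (-17 + c)/(c + 0) = (-17 + c)/c)
d(13)² = ((-17 + 13)/13)² = ((1/13)*(-4))² = (-4/13)² = 16/169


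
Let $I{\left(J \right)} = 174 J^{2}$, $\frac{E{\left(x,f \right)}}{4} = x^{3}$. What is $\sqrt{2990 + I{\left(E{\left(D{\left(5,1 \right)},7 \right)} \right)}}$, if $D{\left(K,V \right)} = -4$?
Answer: $\sqrt{11406254} \approx 3377.3$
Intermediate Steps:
$E{\left(x,f \right)} = 4 x^{3}$
$\sqrt{2990 + I{\left(E{\left(D{\left(5,1 \right)},7 \right)} \right)}} = \sqrt{2990 + 174 \left(4 \left(-4\right)^{3}\right)^{2}} = \sqrt{2990 + 174 \left(4 \left(-64\right)\right)^{2}} = \sqrt{2990 + 174 \left(-256\right)^{2}} = \sqrt{2990 + 174 \cdot 65536} = \sqrt{2990 + 11403264} = \sqrt{11406254}$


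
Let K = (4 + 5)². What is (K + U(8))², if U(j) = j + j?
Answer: 9409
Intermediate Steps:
U(j) = 2*j
K = 81 (K = 9² = 81)
(K + U(8))² = (81 + 2*8)² = (81 + 16)² = 97² = 9409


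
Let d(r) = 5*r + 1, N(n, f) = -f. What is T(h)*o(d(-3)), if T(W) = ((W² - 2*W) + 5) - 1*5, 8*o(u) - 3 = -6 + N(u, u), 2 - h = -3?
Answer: 165/8 ≈ 20.625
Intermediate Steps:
h = 5 (h = 2 - 1*(-3) = 2 + 3 = 5)
d(r) = 1 + 5*r
o(u) = -3/8 - u/8 (o(u) = 3/8 + (-6 - u)/8 = 3/8 + (-¾ - u/8) = -3/8 - u/8)
T(W) = W² - 2*W (T(W) = (5 + W² - 2*W) - 5 = W² - 2*W)
T(h)*o(d(-3)) = (5*(-2 + 5))*(-3/8 - (1 + 5*(-3))/8) = (5*3)*(-3/8 - (1 - 15)/8) = 15*(-3/8 - ⅛*(-14)) = 15*(-3/8 + 7/4) = 15*(11/8) = 165/8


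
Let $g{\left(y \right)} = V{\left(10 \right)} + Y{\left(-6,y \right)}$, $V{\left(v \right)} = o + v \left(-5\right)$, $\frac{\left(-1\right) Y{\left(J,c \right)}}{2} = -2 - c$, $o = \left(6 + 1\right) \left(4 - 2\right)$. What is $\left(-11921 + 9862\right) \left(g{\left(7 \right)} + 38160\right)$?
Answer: $-78534378$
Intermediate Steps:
$o = 14$ ($o = 7 \cdot 2 = 14$)
$Y{\left(J,c \right)} = 4 + 2 c$ ($Y{\left(J,c \right)} = - 2 \left(-2 - c\right) = 4 + 2 c$)
$V{\left(v \right)} = 14 - 5 v$ ($V{\left(v \right)} = 14 + v \left(-5\right) = 14 - 5 v$)
$g{\left(y \right)} = -32 + 2 y$ ($g{\left(y \right)} = \left(14 - 50\right) + \left(4 + 2 y\right) = -36 + \left(4 + 2 y\right) = -32 + 2 y$)
$\left(-11921 + 9862\right) \left(g{\left(7 \right)} + 38160\right) = \left(-11921 + 9862\right) \left(\left(-32 + 2 \cdot 7\right) + 38160\right) = - 2059 \left(\left(-32 + 14\right) + 38160\right) = - 2059 \left(-18 + 38160\right) = \left(-2059\right) 38142 = -78534378$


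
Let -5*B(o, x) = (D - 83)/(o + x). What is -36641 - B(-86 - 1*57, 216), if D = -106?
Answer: -13374154/365 ≈ -36642.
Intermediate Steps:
B(o, x) = 189/(5*(o + x)) (B(o, x) = -(-106 - 83)/(5*(o + x)) = -(-189)/(5*(o + x)) = 189/(5*(o + x)))
-36641 - B(-86 - 1*57, 216) = -36641 - 189/(5*((-86 - 1*57) + 216)) = -36641 - 189/(5*((-86 - 57) + 216)) = -36641 - 189/(5*(-143 + 216)) = -36641 - 189/(5*73) = -36641 - 1*189/365 = -36641 - 189/365 = -13374154/365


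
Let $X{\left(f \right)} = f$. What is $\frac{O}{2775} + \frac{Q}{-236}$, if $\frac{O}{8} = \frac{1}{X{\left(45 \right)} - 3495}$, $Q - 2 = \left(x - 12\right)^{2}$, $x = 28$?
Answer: $- \frac{617507347}{564851250} \approx -1.0932$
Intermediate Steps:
$Q = 258$ ($Q = 2 + \left(28 - 12\right)^{2} = 2 + 16^{2} = 2 + 256 = 258$)
$O = - \frac{4}{1725}$ ($O = \frac{8}{45 - 3495} = \frac{8}{-3450} = 8 \left(- \frac{1}{3450}\right) = - \frac{4}{1725} \approx -0.0023188$)
$\frac{O}{2775} + \frac{Q}{-236} = - \frac{4}{1725 \cdot 2775} + \frac{258}{-236} = \left(- \frac{4}{1725}\right) \frac{1}{2775} + 258 \left(- \frac{1}{236}\right) = - \frac{4}{4786875} - \frac{129}{118} = - \frac{617507347}{564851250}$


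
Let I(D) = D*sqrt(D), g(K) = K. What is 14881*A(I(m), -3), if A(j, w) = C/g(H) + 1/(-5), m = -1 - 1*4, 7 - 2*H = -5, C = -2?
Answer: -119048/15 ≈ -7936.5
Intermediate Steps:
H = 6 (H = 7/2 - 1/2*(-5) = 7/2 + 5/2 = 6)
m = -5 (m = -1 - 4 = -5)
I(D) = D**(3/2)
A(j, w) = -8/15 (A(j, w) = -2/6 + 1/(-5) = -2*1/6 + 1*(-1/5) = -1/3 - 1/5 = -8/15)
14881*A(I(m), -3) = 14881*(-8/15) = -119048/15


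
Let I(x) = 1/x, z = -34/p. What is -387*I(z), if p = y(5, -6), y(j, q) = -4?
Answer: -774/17 ≈ -45.529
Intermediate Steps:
p = -4
z = 17/2 (z = -34/(-4) = -34*(-¼) = 17/2 ≈ 8.5000)
-387*I(z) = -387/17/2 = -387*2/17 = -774/17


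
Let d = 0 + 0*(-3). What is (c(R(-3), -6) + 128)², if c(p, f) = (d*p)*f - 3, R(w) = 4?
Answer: 15625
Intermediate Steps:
d = 0 (d = 0 + 0 = 0)
c(p, f) = -3 (c(p, f) = (0*p)*f - 3 = 0*f - 3 = 0 - 3 = -3)
(c(R(-3), -6) + 128)² = (-3 + 128)² = 125² = 15625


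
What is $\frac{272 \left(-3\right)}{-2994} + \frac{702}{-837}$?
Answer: $- \frac{8758}{15469} \approx -0.56616$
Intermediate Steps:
$\frac{272 \left(-3\right)}{-2994} + \frac{702}{-837} = \left(-816\right) \left(- \frac{1}{2994}\right) + 702 \left(- \frac{1}{837}\right) = \frac{136}{499} - \frac{26}{31} = - \frac{8758}{15469}$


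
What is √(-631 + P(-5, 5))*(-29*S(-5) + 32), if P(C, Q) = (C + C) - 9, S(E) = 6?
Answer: -710*I*√26 ≈ -3620.3*I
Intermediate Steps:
P(C, Q) = -9 + 2*C (P(C, Q) = 2*C - 9 = -9 + 2*C)
√(-631 + P(-5, 5))*(-29*S(-5) + 32) = √(-631 + (-9 + 2*(-5)))*(-29*6 + 32) = √(-631 + (-9 - 10))*(-174 + 32) = √(-631 - 19)*(-142) = √(-650)*(-142) = (5*I*√26)*(-142) = -710*I*√26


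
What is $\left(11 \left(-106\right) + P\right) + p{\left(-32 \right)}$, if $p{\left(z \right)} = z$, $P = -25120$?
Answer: $-26318$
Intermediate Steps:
$\left(11 \left(-106\right) + P\right) + p{\left(-32 \right)} = \left(11 \left(-106\right) - 25120\right) - 32 = \left(-1166 - 25120\right) - 32 = -26286 - 32 = -26318$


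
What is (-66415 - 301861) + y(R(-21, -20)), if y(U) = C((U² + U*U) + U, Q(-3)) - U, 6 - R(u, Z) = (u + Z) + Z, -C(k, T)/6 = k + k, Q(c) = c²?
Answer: -476883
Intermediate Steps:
C(k, T) = -12*k (C(k, T) = -6*(k + k) = -12*k)
R(u, Z) = 6 - u - 2*Z (R(u, Z) = 6 - ((u + Z) + Z) = 6 - ((Z + u) + Z) = 6 - (u + 2*Z) = 6 + (-u - 2*Z) = 6 - u - 2*Z)
y(U) = -24*U² - 13*U (y(U) = -12*((U² + U*U) + U) - U = -12*((U² + U²) + U) - U = -12*(2*U² + U) - U = -12*(U + 2*U²) - U = (-24*U² - 12*U) - U = -24*U² - 13*U)
(-66415 - 301861) + y(R(-21, -20)) = (-66415 - 301861) + (6 - 1*(-21) - 2*(-20))*(-13 - 24*(6 - 1*(-21) - 2*(-20))) = -368276 + (6 + 21 + 40)*(-13 - 24*(6 + 21 + 40)) = -368276 + 67*(-13 - 24*67) = -368276 + 67*(-13 - 1608) = -368276 + 67*(-1621) = -368276 - 108607 = -476883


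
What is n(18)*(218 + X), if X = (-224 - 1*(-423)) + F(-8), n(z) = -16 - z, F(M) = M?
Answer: -13906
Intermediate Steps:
X = 191 (X = (-224 - 1*(-423)) - 8 = (-224 + 423) - 8 = 199 - 8 = 191)
n(18)*(218 + X) = (-16 - 1*18)*(218 + 191) = (-16 - 18)*409 = -34*409 = -13906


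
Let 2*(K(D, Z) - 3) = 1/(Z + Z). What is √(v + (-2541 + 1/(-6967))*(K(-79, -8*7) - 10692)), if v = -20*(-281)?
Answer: √1033807039382205942/195076 ≈ 5212.1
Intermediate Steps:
K(D, Z) = 3 + 1/(4*Z) (K(D, Z) = 3 + 1/(2*(Z + Z)) = 3 + 1/(2*((2*Z))) = 3 + (1/(2*Z))/2 = 3 + 1/(4*Z))
v = 5620
√(v + (-2541 + 1/(-6967))*(K(-79, -8*7) - 10692)) = √(5620 + (-2541 + 1/(-6967))*((3 + 1/(4*((-8*7)))) - 10692)) = √(5620 + (-2541 - 1/6967)*((3 + (¼)/(-56)) - 10692)) = √(5620 - 17703148*((3 + (¼)*(-1/56)) - 10692)/6967) = √(5620 - 17703148*((3 - 1/224) - 10692)/6967) = √(5620 - 17703148*(671/224 - 10692)/6967) = √(5620 - 17703148/6967*(-2394337/224)) = √(5620 + 10596825568219/390152) = √(10599018222459/390152) = √1033807039382205942/195076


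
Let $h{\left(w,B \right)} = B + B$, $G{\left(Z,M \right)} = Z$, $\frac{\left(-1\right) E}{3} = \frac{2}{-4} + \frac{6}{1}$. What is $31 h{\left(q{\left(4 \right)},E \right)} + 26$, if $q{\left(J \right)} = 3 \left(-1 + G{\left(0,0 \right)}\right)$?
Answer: $-997$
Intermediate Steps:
$E = - \frac{33}{2}$ ($E = - 3 \left(\frac{2}{-4} + \frac{6}{1}\right) = - 3 \left(2 \left(- \frac{1}{4}\right) + 6 \cdot 1\right) = - 3 \left(- \frac{1}{2} + 6\right) = \left(-3\right) \frac{11}{2} = - \frac{33}{2} \approx -16.5$)
$q{\left(J \right)} = -3$ ($q{\left(J \right)} = 3 \left(-1 + 0\right) = 3 \left(-1\right) = -3$)
$h{\left(w,B \right)} = 2 B$
$31 h{\left(q{\left(4 \right)},E \right)} + 26 = 31 \cdot 2 \left(- \frac{33}{2}\right) + 26 = 31 \left(-33\right) + 26 = -1023 + 26 = -997$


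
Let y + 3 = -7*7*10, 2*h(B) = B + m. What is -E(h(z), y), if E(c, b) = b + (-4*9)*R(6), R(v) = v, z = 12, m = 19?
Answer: 709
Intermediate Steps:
h(B) = 19/2 + B/2 (h(B) = (B + 19)/2 = (19 + B)/2 = 19/2 + B/2)
y = -493 (y = -3 - 7*7*10 = -3 - 49*10 = -3 - 490 = -493)
E(c, b) = -216 + b (E(c, b) = b - 4*9*6 = b - 36*6 = b - 216 = -216 + b)
-E(h(z), y) = -(-216 - 493) = -1*(-709) = 709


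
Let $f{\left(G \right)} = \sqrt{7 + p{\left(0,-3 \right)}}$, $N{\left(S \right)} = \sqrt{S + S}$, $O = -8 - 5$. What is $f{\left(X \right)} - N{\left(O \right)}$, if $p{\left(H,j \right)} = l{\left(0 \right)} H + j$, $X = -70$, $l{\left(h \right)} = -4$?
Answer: $2 - i \sqrt{26} \approx 2.0 - 5.099 i$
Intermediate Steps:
$O = -13$ ($O = -8 - 5 = -13$)
$N{\left(S \right)} = \sqrt{2} \sqrt{S}$ ($N{\left(S \right)} = \sqrt{2 S} = \sqrt{2} \sqrt{S}$)
$p{\left(H,j \right)} = j - 4 H$ ($p{\left(H,j \right)} = - 4 H + j = j - 4 H$)
$f{\left(G \right)} = 2$ ($f{\left(G \right)} = \sqrt{7 - 3} = \sqrt{4} = 2$)
$f{\left(X \right)} - N{\left(O \right)} = 2 - \sqrt{2} \sqrt{-13} = 2 - \sqrt{2} i \sqrt{13} = 2 - i \sqrt{26}$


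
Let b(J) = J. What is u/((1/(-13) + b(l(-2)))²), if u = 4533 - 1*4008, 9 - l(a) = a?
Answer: 88725/20164 ≈ 4.4002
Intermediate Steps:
l(a) = 9 - a
u = 525 (u = 4533 - 4008 = 525)
u/((1/(-13) + b(l(-2)))²) = 525/((1/(-13) + (9 - 1*(-2)))²) = 525/((-1/13 + (9 + 2))²) = 525/((-1/13 + 11)²) = 525/((142/13)²) = 525/(20164/169) = 525*(169/20164) = 88725/20164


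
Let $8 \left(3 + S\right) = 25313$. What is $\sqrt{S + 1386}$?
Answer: $\frac{\sqrt{72754}}{4} \approx 67.432$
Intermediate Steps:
$S = \frac{25289}{8}$ ($S = -3 + \frac{1}{8} \cdot 25313 = -3 + \frac{25313}{8} = \frac{25289}{8} \approx 3161.1$)
$\sqrt{S + 1386} = \sqrt{\frac{25289}{8} + 1386} = \sqrt{\frac{36377}{8}} = \frac{\sqrt{72754}}{4}$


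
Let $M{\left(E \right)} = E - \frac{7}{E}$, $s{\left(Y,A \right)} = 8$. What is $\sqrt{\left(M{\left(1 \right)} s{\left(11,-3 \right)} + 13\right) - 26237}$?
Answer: $4 i \sqrt{1642} \approx 162.09 i$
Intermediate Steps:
$\sqrt{\left(M{\left(1 \right)} s{\left(11,-3 \right)} + 13\right) - 26237} = \sqrt{\left(\left(1 - \frac{7}{1}\right) 8 + 13\right) - 26237} = \sqrt{\left(\left(1 - 7\right) 8 + 13\right) - 26237} = \sqrt{\left(\left(-6\right) 8 + 13\right) - 26237} = \sqrt{\left(-48 + 13\right) - 26237} = \sqrt{-35 - 26237} = \sqrt{-26272} = 4 i \sqrt{1642}$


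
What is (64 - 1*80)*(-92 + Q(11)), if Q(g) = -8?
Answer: 1600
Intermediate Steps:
(64 - 1*80)*(-92 + Q(11)) = (64 - 1*80)*(-92 - 8) = (64 - 80)*(-100) = -16*(-100) = 1600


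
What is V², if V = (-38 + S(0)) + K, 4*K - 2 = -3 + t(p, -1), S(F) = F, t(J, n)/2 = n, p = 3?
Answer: 24025/16 ≈ 1501.6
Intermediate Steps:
t(J, n) = 2*n
K = -¾ (K = ½ + (-3 + 2*(-1))/4 = ½ + (-3 - 2)/4 = ½ + (¼)*(-5) = ½ - 5/4 = -¾ ≈ -0.75000)
V = -155/4 (V = (-38 + 0) - ¾ = -38 - ¾ = -155/4 ≈ -38.750)
V² = (-155/4)² = 24025/16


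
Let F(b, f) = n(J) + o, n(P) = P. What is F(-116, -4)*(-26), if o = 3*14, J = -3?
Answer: -1014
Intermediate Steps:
o = 42
F(b, f) = 39 (F(b, f) = -3 + 42 = 39)
F(-116, -4)*(-26) = 39*(-26) = -1014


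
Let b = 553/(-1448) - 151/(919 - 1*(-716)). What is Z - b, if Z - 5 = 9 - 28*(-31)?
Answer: 2089240163/2367480 ≈ 882.47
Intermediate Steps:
b = -1122803/2367480 (b = 553*(-1/1448) - 151/(919 + 716) = -553/1448 - 151/1635 = -1122803/2367480 ≈ -0.47426)
Z = 882 (Z = 5 + (9 - 28*(-31)) = 5 + (9 + 868) = 5 + 877 = 882)
Z - b = 882 - 1*(-1122803/2367480) = 882 + 1122803/2367480 = 2089240163/2367480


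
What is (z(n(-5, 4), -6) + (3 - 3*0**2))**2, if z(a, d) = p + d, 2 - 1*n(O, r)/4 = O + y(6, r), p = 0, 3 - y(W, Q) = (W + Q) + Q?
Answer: 9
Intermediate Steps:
y(W, Q) = 3 - W - 2*Q (y(W, Q) = 3 - ((W + Q) + Q) = 3 - ((Q + W) + Q) = 3 - (W + 2*Q) = 3 + (-W - 2*Q) = 3 - W - 2*Q)
n(O, r) = 20 - 4*O + 8*r (n(O, r) = 8 - 4*(O + (3 - 1*6 - 2*r)) = 8 - 4*(O + (3 - 6 - 2*r)) = 8 - 4*(O + (-3 - 2*r)) = 8 - 4*(-3 + O - 2*r) = 8 + (12 - 4*O + 8*r) = 20 - 4*O + 8*r)
z(a, d) = d (z(a, d) = 0 + d = d)
(z(n(-5, 4), -6) + (3 - 3*0**2))**2 = (-6 + (3 - 3*0**2))**2 = (-6 + (3 - 3*0))**2 = (-6 + (3 + 0))**2 = (-6 + 3)**2 = (-3)**2 = 9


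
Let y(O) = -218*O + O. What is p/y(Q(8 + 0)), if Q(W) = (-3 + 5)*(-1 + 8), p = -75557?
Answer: 75557/3038 ≈ 24.871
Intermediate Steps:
Q(W) = 14 (Q(W) = 2*7 = 14)
y(O) = -217*O
p/y(Q(8 + 0)) = -75557/((-217*14)) = -75557/(-3038) = -75557*(-1/3038) = 75557/3038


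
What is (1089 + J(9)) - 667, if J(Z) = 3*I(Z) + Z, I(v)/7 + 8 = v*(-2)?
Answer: -115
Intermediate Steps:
I(v) = -56 - 14*v (I(v) = -56 + 7*(v*(-2)) = -56 + 7*(-2*v) = -56 - 14*v)
J(Z) = -168 - 41*Z (J(Z) = 3*(-56 - 14*Z) + Z = (-168 - 42*Z) + Z = -168 - 41*Z)
(1089 + J(9)) - 667 = (1089 + (-168 - 41*9)) - 667 = (1089 + (-168 - 369)) - 667 = (1089 - 537) - 667 = 552 - 667 = -115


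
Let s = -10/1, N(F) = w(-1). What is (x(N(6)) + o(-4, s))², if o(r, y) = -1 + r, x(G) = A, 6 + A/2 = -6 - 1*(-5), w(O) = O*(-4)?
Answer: 361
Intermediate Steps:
w(O) = -4*O
N(F) = 4 (N(F) = -4*(-1) = 4)
A = -14 (A = -12 + 2*(-6 - 1*(-5)) = -12 + 2*(-6 + 5) = -12 + 2*(-1) = -12 - 2 = -14)
s = -10 (s = -10*1 = -10)
x(G) = -14
(x(N(6)) + o(-4, s))² = (-14 + (-1 - 4))² = (-14 - 5)² = (-19)² = 361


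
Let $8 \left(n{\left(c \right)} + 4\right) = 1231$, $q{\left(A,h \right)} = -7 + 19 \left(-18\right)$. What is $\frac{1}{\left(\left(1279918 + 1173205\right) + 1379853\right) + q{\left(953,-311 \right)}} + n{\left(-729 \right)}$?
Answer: $\frac{4595319781}{30661016} \approx 149.88$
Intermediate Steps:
$q{\left(A,h \right)} = -349$ ($q{\left(A,h \right)} = -7 - 342 = -349$)
$n{\left(c \right)} = \frac{1199}{8}$ ($n{\left(c \right)} = -4 + \frac{1}{8} \cdot 1231 = -4 + \frac{1231}{8} = \frac{1199}{8}$)
$\frac{1}{\left(\left(1279918 + 1173205\right) + 1379853\right) + q{\left(953,-311 \right)}} + n{\left(-729 \right)} = \frac{1}{\left(\left(1279918 + 1173205\right) + 1379853\right) - 349} + \frac{1199}{8} = \frac{1}{\left(2453123 + 1379853\right) - 349} + \frac{1199}{8} = \frac{1}{3832976 - 349} + \frac{1199}{8} = \frac{1}{3832627} + \frac{1199}{8} = \frac{4595319781}{30661016}$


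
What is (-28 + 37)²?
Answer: 81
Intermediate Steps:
(-28 + 37)² = 9² = 81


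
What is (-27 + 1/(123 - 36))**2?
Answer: 5513104/7569 ≈ 728.38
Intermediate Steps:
(-27 + 1/(123 - 36))**2 = (-27 + 1/87)**2 = (-2348/87)**2 = 5513104/7569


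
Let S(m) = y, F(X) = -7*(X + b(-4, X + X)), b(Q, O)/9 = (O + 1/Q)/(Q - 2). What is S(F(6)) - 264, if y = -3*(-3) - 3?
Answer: -258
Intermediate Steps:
b(Q, O) = 9*(O + 1/Q)/(-2 + Q) (b(Q, O) = 9*((O + 1/Q)/(Q - 2)) = 9*((O + 1/Q)/(-2 + Q)) = 9*(O + 1/Q)/(-2 + Q))
F(X) = -21/8 + 14*X (F(X) = -7*(X + 9*(1 + (X + X)*(-4))/(-4*(-2 - 4))) = -7*(X + 9*(-1/4)*(1 + (2*X)*(-4))/(-6)) = -7*(X + 9*(-1/4)*(-1/6)*(1 - 8*X)) = -7*(X + (3/8 - 3*X)) = -7*(3/8 - 2*X) = -21/8 + 14*X)
y = 6 (y = 9 - 3 = 6)
S(m) = 6
S(F(6)) - 264 = 6 - 264 = -258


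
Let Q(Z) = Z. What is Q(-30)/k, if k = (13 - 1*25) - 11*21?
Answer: 10/81 ≈ 0.12346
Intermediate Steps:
k = -243 (k = (13 - 25) - 231 = -12 - 231 = -243)
Q(-30)/k = -30/(-243) = -30*(-1/243) = 10/81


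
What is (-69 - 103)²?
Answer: 29584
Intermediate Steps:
(-69 - 103)² = (-172)² = 29584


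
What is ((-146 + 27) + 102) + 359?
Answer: 342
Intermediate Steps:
((-146 + 27) + 102) + 359 = (-119 + 102) + 359 = -17 + 359 = 342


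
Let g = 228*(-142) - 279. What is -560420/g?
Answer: 16012/933 ≈ 17.162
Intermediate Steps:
g = -32655 (g = -32376 - 279 = -32655)
-560420/g = -560420/(-32655) = -560420*(-1/32655) = 16012/933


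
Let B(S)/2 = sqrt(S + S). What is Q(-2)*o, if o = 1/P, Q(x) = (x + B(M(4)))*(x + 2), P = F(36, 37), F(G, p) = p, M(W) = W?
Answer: 0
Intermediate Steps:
B(S) = 2*sqrt(2)*sqrt(S) (B(S) = 2*sqrt(S + S) = 2*sqrt(2*S) = 2*(sqrt(2)*sqrt(S)) = 2*sqrt(2)*sqrt(S))
P = 37
Q(x) = (2 + x)*(x + 4*sqrt(2)) (Q(x) = (x + 2*sqrt(2)*sqrt(4))*(x + 2) = (x + 2*sqrt(2)*2)*(2 + x) = (x + 4*sqrt(2))*(2 + x) = (2 + x)*(x + 4*sqrt(2)))
o = 1/37 ≈ 0.027027
Q(-2)*o = ((-2)**2 + 2*(-2) + 8*sqrt(2) + 4*(-2)*sqrt(2))*(1/37) = (4 - 4 + 8*sqrt(2) - 8*sqrt(2))*(1/37) = 0*(1/37) = 0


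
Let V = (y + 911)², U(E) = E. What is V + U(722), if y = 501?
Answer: 1994466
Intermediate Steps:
V = 1993744 (V = (501 + 911)² = 1412² = 1993744)
V + U(722) = 1993744 + 722 = 1994466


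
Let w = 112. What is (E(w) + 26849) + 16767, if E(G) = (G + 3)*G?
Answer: 56496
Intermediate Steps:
E(G) = G*(3 + G) (E(G) = (3 + G)*G = G*(3 + G))
(E(w) + 26849) + 16767 = (112*(3 + 112) + 26849) + 16767 = (112*115 + 26849) + 16767 = (12880 + 26849) + 16767 = 39729 + 16767 = 56496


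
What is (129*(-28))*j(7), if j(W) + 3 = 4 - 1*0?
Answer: -3612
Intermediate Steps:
j(W) = 1 (j(W) = -3 + (4 - 1*0) = -3 + (4 + 0) = -3 + 4 = 1)
(129*(-28))*j(7) = (129*(-28))*1 = -3612*1 = -3612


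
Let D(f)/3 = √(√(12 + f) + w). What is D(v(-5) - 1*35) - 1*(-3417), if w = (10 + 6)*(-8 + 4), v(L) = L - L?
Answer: 3417 + 3*√(-64 + I*√23) ≈ 3417.9 + 24.017*I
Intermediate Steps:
v(L) = 0
w = -64 (w = 16*(-4) = -64)
D(f) = 3*√(-64 + √(12 + f)) (D(f) = 3*√(√(12 + f) - 64) = 3*√(-64 + √(12 + f)))
D(v(-5) - 1*35) - 1*(-3417) = 3*√(-64 + √(12 + (0 - 1*35))) - 1*(-3417) = 3*√(-64 + √(12 + (0 - 35))) + 3417 = 3*√(-64 + √(12 - 35)) + 3417 = 3*√(-64 + √(-23)) + 3417 = 3*√(-64 + I*√23) + 3417 = 3417 + 3*√(-64 + I*√23)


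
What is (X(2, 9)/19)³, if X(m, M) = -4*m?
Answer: -512/6859 ≈ -0.074646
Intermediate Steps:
(X(2, 9)/19)³ = (-4*2/19)³ = (-8*1/19)³ = (-8/19)³ = -512/6859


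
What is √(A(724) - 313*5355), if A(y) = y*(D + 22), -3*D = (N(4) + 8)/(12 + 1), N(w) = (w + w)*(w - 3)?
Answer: I*√2525596203/39 ≈ 1288.6*I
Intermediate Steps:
N(w) = 2*w*(-3 + w) (N(w) = (2*w)*(-3 + w) = 2*w*(-3 + w))
D = -16/39 (D = -(2*4*(-3 + 4) + 8)/(3*(12 + 1)) = -(2*4*1 + 8)/(3*13) = -(8 + 8)/(3*13) = -16/(3*13) = -⅓*16/13 = -16/39 ≈ -0.41026)
A(y) = 842*y/39 (A(y) = y*(-16/39 + 22) = y*(842/39) = 842*y/39)
√(A(724) - 313*5355) = √((842/39)*724 - 313*5355) = √(609608/39 - 1676115) = √(-64758877/39) = I*√2525596203/39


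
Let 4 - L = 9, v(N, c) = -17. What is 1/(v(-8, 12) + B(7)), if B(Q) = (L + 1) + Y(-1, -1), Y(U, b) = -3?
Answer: -1/24 ≈ -0.041667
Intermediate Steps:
L = -5 (L = 4 - 1*9 = 4 - 9 = -5)
B(Q) = -7 (B(Q) = (-5 + 1) - 3 = -4 - 3 = -7)
1/(v(-8, 12) + B(7)) = 1/(-17 - 7) = 1/(-24) = -1/24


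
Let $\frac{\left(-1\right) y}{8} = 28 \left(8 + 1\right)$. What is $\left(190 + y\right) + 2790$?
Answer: $964$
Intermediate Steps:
$y = -2016$ ($y = - 8 \cdot 28 \left(8 + 1\right) = - 8 \cdot 28 \cdot 9 = \left(-8\right) 252 = -2016$)
$\left(190 + y\right) + 2790 = \left(190 - 2016\right) + 2790 = -1826 + 2790 = 964$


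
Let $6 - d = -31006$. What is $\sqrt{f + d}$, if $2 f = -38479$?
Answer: $\frac{\sqrt{47090}}{2} \approx 108.5$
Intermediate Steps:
$d = 31012$ ($d = 6 - -31006 = 6 + 31006 = 31012$)
$f = - \frac{38479}{2}$ ($f = \frac{1}{2} \left(-38479\right) = - \frac{38479}{2} \approx -19240.0$)
$\sqrt{f + d} = \sqrt{- \frac{38479}{2} + 31012} = \sqrt{\frac{23545}{2}} = \frac{\sqrt{47090}}{2}$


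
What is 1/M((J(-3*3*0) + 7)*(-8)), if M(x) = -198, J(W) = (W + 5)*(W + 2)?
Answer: -1/198 ≈ -0.0050505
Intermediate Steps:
J(W) = (2 + W)*(5 + W) (J(W) = (5 + W)*(2 + W) = (2 + W)*(5 + W))
1/M((J(-3*3*0) + 7)*(-8)) = 1/(-198) = -1/198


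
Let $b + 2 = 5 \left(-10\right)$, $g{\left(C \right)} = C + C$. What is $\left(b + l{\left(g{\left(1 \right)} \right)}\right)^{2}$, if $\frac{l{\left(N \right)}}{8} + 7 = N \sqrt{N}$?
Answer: $12176 - 3456 \sqrt{2} \approx 7288.5$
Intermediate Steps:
$g{\left(C \right)} = 2 C$
$b = -52$ ($b = -2 + 5 \left(-10\right) = -2 - 50 = -52$)
$l{\left(N \right)} = -56 + 8 N^{\frac{3}{2}}$ ($l{\left(N \right)} = -56 + 8 N \sqrt{N} = -56 + 8 N^{\frac{3}{2}}$)
$\left(b + l{\left(g{\left(1 \right)} \right)}\right)^{2} = \left(-52 - \left(56 - 8 \left(2 \cdot 1\right)^{\frac{3}{2}}\right)\right)^{2} = \left(-52 - \left(56 - 8 \cdot 2^{\frac{3}{2}}\right)\right)^{2} = \left(-52 - \left(56 - 8 \cdot 2 \sqrt{2}\right)\right)^{2} = \left(-52 - \left(56 - 16 \sqrt{2}\right)\right)^{2} = \left(-108 + 16 \sqrt{2}\right)^{2}$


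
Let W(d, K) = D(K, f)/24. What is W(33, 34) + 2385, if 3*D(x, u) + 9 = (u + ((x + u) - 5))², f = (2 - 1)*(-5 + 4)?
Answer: 2395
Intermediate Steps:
f = -1 (f = 1*(-1) = -1)
D(x, u) = -3 + (-5 + x + 2*u)²/3 (D(x, u) = -3 + (u + ((x + u) - 5))²/3 = -3 + (u + ((u + x) - 5))²/3 = -3 + (u + (-5 + u + x))²/3 = -3 + (-5 + x + 2*u)²/3)
W(d, K) = -⅛ + (-7 + K)²/72 (W(d, K) = (-3 + (-5 + K + 2*(-1))²/3)/24 = (-3 + (-5 + K - 2)²/3)*(1/24) = (-3 + (-7 + K)²/3)*(1/24) = -⅛ + (-7 + K)²/72)
W(33, 34) + 2385 = (-⅛ + (-7 + 34)²/72) + 2385 = (-⅛ + (1/72)*27²) + 2385 = (-⅛ + (1/72)*729) + 2385 = (-⅛ + 81/8) + 2385 = 10 + 2385 = 2395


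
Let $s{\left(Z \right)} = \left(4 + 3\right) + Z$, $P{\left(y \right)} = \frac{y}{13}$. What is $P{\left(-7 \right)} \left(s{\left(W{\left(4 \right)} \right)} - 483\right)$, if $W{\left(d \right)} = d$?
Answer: $\frac{3304}{13} \approx 254.15$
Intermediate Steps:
$P{\left(y \right)} = \frac{y}{13}$ ($P{\left(y \right)} = y \frac{1}{13} = \frac{y}{13}$)
$s{\left(Z \right)} = 7 + Z$
$P{\left(-7 \right)} \left(s{\left(W{\left(4 \right)} \right)} - 483\right) = \frac{1}{13} \left(-7\right) \left(\left(7 + 4\right) - 483\right) = - \frac{7 \left(11 - 483\right)}{13} = \left(- \frac{7}{13}\right) \left(-472\right) = \frac{3304}{13}$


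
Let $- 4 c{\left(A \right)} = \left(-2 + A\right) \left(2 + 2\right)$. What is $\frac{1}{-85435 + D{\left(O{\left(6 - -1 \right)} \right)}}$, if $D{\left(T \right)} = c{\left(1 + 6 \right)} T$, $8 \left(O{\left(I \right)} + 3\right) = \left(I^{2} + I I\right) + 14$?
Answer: $- \frac{1}{85490} \approx -1.1697 \cdot 10^{-5}$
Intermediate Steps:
$c{\left(A \right)} = 2 - A$ ($c{\left(A \right)} = - \frac{\left(-2 + A\right) \left(2 + 2\right)}{4} = - \frac{\left(-2 + A\right) 4}{4} = - \frac{-8 + 4 A}{4} = 2 - A$)
$O{\left(I \right)} = - \frac{5}{4} + \frac{I^{2}}{4}$ ($O{\left(I \right)} = -3 + \frac{\left(I^{2} + I I\right) + 14}{8} = -3 + \frac{\left(I^{2} + I^{2}\right) + 14}{8} = -3 + \frac{2 I^{2} + 14}{8} = -3 + \frac{14 + 2 I^{2}}{8} = -3 + \left(\frac{7}{4} + \frac{I^{2}}{4}\right) = - \frac{5}{4} + \frac{I^{2}}{4}$)
$D{\left(T \right)} = - 5 T$ ($D{\left(T \right)} = \left(2 - \left(1 + 6\right)\right) T = \left(2 - 7\right) T = - 5 T$)
$\frac{1}{-85435 + D{\left(O{\left(6 - -1 \right)} \right)}} = \frac{1}{-85435 - 5 \left(- \frac{5}{4} + \frac{\left(6 - -1\right)^{2}}{4}\right)} = \frac{1}{-85435 - 5 \left(- \frac{5}{4} + \frac{\left(6 + 1\right)^{2}}{4}\right)} = \frac{1}{-85435 - 5 \left(- \frac{5}{4} + \frac{7^{2}}{4}\right)} = \frac{1}{-85435 - 5 \left(- \frac{5}{4} + \frac{1}{4} \cdot 49\right)} = \frac{1}{-85435 - 5 \left(- \frac{5}{4} + \frac{49}{4}\right)} = \frac{1}{-85435 - 55} = \frac{1}{-85490} = - \frac{1}{85490}$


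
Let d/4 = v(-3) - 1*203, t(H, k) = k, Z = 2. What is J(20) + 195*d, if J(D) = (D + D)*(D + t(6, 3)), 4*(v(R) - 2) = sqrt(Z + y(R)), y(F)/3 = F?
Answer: -155860 + 195*I*sqrt(7) ≈ -1.5586e+5 + 515.92*I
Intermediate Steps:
y(F) = 3*F
v(R) = 2 + sqrt(2 + 3*R)/4
J(D) = 2*D*(3 + D) (J(D) = (D + D)*(D + 3) = (2*D)*(3 + D) = 2*D*(3 + D))
d = -804 + I*sqrt(7) (d = 4*((2 + sqrt(2 + 3*(-3))/4) - 1*203) = 4*((2 + sqrt(2 - 9)/4) - 203) = 4*((2 + sqrt(-7)/4) - 203) = 4*((2 + (I*sqrt(7))/4) - 203) = 4*((2 + I*sqrt(7)/4) - 203) = 4*(-201 + I*sqrt(7)/4) = -804 + I*sqrt(7) ≈ -804.0 + 2.6458*I)
J(20) + 195*d = 2*20*(3 + 20) + 195*(-804 + I*sqrt(7)) = 2*20*23 + (-156780 + 195*I*sqrt(7)) = 920 + (-156780 + 195*I*sqrt(7)) = -155860 + 195*I*sqrt(7)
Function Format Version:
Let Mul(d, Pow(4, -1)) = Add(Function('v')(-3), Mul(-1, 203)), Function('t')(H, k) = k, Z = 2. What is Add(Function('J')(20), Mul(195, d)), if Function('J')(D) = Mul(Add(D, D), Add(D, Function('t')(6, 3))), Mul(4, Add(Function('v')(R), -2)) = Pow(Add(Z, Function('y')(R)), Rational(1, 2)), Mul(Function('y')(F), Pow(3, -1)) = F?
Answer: Add(-155860, Mul(195, I, Pow(7, Rational(1, 2)))) ≈ Add(-1.5586e+5, Mul(515.92, I))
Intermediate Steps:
Function('y')(F) = Mul(3, F)
Function('v')(R) = Add(2, Mul(Rational(1, 4), Pow(Add(2, Mul(3, R)), Rational(1, 2))))
Function('J')(D) = Mul(2, D, Add(3, D)) (Function('J')(D) = Mul(Add(D, D), Add(D, 3)) = Mul(Mul(2, D), Add(3, D)) = Mul(2, D, Add(3, D)))
d = Add(-804, Mul(I, Pow(7, Rational(1, 2)))) (d = Mul(4, Add(Add(2, Mul(Rational(1, 4), Pow(Add(2, Mul(3, -3)), Rational(1, 2)))), Mul(-1, 203))) = Mul(4, Add(Add(2, Mul(Rational(1, 4), Pow(Add(2, -9), Rational(1, 2)))), -203)) = Mul(4, Add(Add(2, Mul(Rational(1, 4), Pow(-7, Rational(1, 2)))), -203)) = Mul(4, Add(Add(2, Mul(Rational(1, 4), Mul(I, Pow(7, Rational(1, 2))))), -203)) = Mul(4, Add(Add(2, Mul(Rational(1, 4), I, Pow(7, Rational(1, 2)))), -203)) = Mul(4, Add(-201, Mul(Rational(1, 4), I, Pow(7, Rational(1, 2))))) = Add(-804, Mul(I, Pow(7, Rational(1, 2)))) ≈ Add(-804.00, Mul(2.6458, I)))
Add(Function('J')(20), Mul(195, d)) = Add(Mul(2, 20, Add(3, 20)), Mul(195, Add(-804, Mul(I, Pow(7, Rational(1, 2)))))) = Add(Mul(2, 20, 23), Add(-156780, Mul(195, I, Pow(7, Rational(1, 2))))) = Add(920, Add(-156780, Mul(195, I, Pow(7, Rational(1, 2))))) = Add(-155860, Mul(195, I, Pow(7, Rational(1, 2))))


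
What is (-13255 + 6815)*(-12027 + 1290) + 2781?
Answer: 69149061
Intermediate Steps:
(-13255 + 6815)*(-12027 + 1290) + 2781 = -6440*(-10737) + 2781 = 69146280 + 2781 = 69149061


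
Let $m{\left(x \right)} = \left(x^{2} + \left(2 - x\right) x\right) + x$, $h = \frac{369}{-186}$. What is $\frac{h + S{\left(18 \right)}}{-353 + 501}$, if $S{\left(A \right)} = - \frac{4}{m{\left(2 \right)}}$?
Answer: $- \frac{493}{27528} \approx -0.017909$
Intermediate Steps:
$h = - \frac{123}{62}$ ($h = 369 \left(- \frac{1}{186}\right) = - \frac{123}{62} \approx -1.9839$)
$m{\left(x \right)} = x + x^{2} + x \left(2 - x\right)$ ($m{\left(x \right)} = \left(x^{2} + x \left(2 - x\right)\right) + x = x + x^{2} + x \left(2 - x\right)$)
$S{\left(A \right)} = - \frac{2}{3}$ ($S{\left(A \right)} = - \frac{4}{3 \cdot 2} = - \frac{4}{6} = \left(-4\right) \frac{1}{6} = - \frac{2}{3}$)
$\frac{h + S{\left(18 \right)}}{-353 + 501} = \frac{- \frac{123}{62} - \frac{2}{3}}{-353 + 501} = - \frac{493}{186 \cdot 148} = \left(- \frac{493}{186}\right) \frac{1}{148} = - \frac{493}{27528}$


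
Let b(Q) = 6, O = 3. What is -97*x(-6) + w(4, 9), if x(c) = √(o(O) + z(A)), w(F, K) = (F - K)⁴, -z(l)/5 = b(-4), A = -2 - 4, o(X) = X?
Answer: 625 - 291*I*√3 ≈ 625.0 - 504.03*I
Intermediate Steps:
A = -6
z(l) = -30 (z(l) = -5*6 = -30)
x(c) = 3*I*√3 (x(c) = √(3 - 30) = √(-27) = 3*I*√3)
-97*x(-6) + w(4, 9) = -291*I*√3 + (4 - 1*9)⁴ = -291*I*√3 + (4 - 9)⁴ = -291*I*√3 + (-5)⁴ = -291*I*√3 + 625 = 625 - 291*I*√3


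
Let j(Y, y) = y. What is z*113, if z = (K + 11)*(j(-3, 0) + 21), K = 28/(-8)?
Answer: 35595/2 ≈ 17798.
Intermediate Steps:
K = -7/2 (K = 28*(-⅛) = -7/2 ≈ -3.5000)
z = 315/2 (z = (-7/2 + 11)*(0 + 21) = (15/2)*21 = 315/2 ≈ 157.50)
z*113 = (315/2)*113 = 35595/2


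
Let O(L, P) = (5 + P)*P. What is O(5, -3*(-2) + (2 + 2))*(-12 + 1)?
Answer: -1650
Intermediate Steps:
O(L, P) = P*(5 + P)
O(5, -3*(-2) + (2 + 2))*(-12 + 1) = ((-3*(-2) + (2 + 2))*(5 + (-3*(-2) + (2 + 2))))*(-12 + 1) = ((6 + 4)*(5 + (6 + 4)))*(-11) = (10*(5 + 10))*(-11) = (10*15)*(-11) = 150*(-11) = -1650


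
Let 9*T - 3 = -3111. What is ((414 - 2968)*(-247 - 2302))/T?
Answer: -9765219/518 ≈ -18852.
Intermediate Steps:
T = -1036/3 (T = ⅓ + (⅑)*(-3111) = ⅓ - 1037/3 = -1036/3 ≈ -345.33)
((414 - 2968)*(-247 - 2302))/T = ((414 - 2968)*(-247 - 2302))/(-1036/3) = -2554*(-2549)*(-3/1036) = 6510146*(-3/1036) = -9765219/518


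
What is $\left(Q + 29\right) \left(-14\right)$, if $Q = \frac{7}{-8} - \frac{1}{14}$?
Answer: $- \frac{1571}{4} \approx -392.75$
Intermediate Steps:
$Q = - \frac{53}{56}$ ($Q = 7 \left(- \frac{1}{8}\right) - \frac{1}{14} = - \frac{7}{8} - \frac{1}{14} = - \frac{53}{56} \approx -0.94643$)
$\left(Q + 29\right) \left(-14\right) = \left(- \frac{53}{56} + 29\right) \left(-14\right) = \frac{1571}{56} \left(-14\right) = - \frac{1571}{4}$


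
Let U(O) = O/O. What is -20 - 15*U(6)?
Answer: -35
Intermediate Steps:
U(O) = 1
-20 - 15*U(6) = -20 - 15*1 = -20 - 15 = -35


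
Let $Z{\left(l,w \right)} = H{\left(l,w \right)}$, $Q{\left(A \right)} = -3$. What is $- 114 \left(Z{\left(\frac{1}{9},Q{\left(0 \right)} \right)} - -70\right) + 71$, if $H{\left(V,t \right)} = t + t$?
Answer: $-7225$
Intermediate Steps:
$H{\left(V,t \right)} = 2 t$
$Z{\left(l,w \right)} = 2 w$
$- 114 \left(Z{\left(\frac{1}{9},Q{\left(0 \right)} \right)} - -70\right) + 71 = - 114 \left(2 \left(-3\right) - -70\right) + 71 = - 114 \left(-6 + 70\right) + 71 = \left(-114\right) 64 + 71 = -7296 + 71 = -7225$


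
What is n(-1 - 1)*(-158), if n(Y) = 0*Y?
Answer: 0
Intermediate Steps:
n(Y) = 0
n(-1 - 1)*(-158) = 0*(-158) = 0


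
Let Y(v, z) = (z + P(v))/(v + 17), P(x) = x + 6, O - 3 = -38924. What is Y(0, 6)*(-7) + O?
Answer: -661741/17 ≈ -38926.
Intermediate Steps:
O = -38921 (O = 3 - 38924 = -38921)
P(x) = 6 + x
Y(v, z) = (6 + v + z)/(17 + v) (Y(v, z) = (z + (6 + v))/(v + 17) = (6 + v + z)/(17 + v))
Y(0, 6)*(-7) + O = ((6 + 0 + 6)/(17 + 0))*(-7) - 38921 = (12/17)*(-7) - 38921 = -84/17 - 38921 = -661741/17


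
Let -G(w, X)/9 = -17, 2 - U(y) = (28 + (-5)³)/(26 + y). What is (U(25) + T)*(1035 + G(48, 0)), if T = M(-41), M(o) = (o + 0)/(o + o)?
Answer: 88902/17 ≈ 5229.5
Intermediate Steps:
U(y) = 2 + 97/(26 + y) (U(y) = 2 - (28 + (-5)³)/(26 + y) = 2 - (28 - 125)/(26 + y) = 2 - (-97)/(26 + y) = 2 + 97/(26 + y))
M(o) = ½ (M(o) = o/((2*o)) = o*(1/(2*o)) = ½)
G(w, X) = 153 (G(w, X) = -9*(-17) = 153)
T = ½ ≈ 0.50000
(U(25) + T)*(1035 + G(48, 0)) = ((149 + 2*25)/(26 + 25) + ½)*(1035 + 153) = ((149 + 50)/51 + ½)*1188 = ((1/51)*199 + ½)*1188 = (199/51 + ½)*1188 = (449/102)*1188 = 88902/17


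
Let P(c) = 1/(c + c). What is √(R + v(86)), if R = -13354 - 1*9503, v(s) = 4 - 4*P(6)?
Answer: 4*I*√12855/3 ≈ 151.17*I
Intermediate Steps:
P(c) = 1/(2*c)
v(s) = 11/3 (v(s) = 4 - 2/6 = 4 - 4*1/12 = 4 - ⅓ = 11/3)
R = -22857 (R = -13354 - 9503 = -22857)
√(R + v(86)) = √(-22857 + 11/3) = √(-68560/3) = 4*I*√12855/3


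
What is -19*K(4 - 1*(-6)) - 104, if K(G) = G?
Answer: -294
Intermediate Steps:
-19*K(4 - 1*(-6)) - 104 = -19*(4 - 1*(-6)) - 104 = -19*(4 + 6) - 104 = -19*10 - 104 = -190 - 104 = -294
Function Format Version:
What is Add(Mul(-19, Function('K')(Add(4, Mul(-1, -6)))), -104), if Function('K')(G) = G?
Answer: -294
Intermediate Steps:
Add(Mul(-19, Function('K')(Add(4, Mul(-1, -6)))), -104) = Add(Mul(-19, Add(4, Mul(-1, -6))), -104) = Add(Mul(-19, Add(4, 6)), -104) = Add(Mul(-19, 10), -104) = Add(-190, -104) = -294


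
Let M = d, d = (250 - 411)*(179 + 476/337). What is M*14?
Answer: -137040946/337 ≈ -4.0665e+5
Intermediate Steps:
d = -9788639/337 (d = -161*(179 + 476*(1/337)) = -161*(179 + 476/337) = -161*60799/337 = -9788639/337 ≈ -29046.)
M = -9788639/337 ≈ -29046.
M*14 = -9788639/337*14 = -137040946/337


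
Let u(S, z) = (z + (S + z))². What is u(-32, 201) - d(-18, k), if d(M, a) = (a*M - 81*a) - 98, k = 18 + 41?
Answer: 142839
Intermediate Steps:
k = 59
d(M, a) = -98 - 81*a + M*a (d(M, a) = (M*a - 81*a) - 98 = (-81*a + M*a) - 98 = -98 - 81*a + M*a)
u(S, z) = (S + 2*z)²
u(-32, 201) - d(-18, k) = (-32 + 2*201)² - (-98 - 81*59 - 18*59) = (-32 + 402)² - (-98 - 4779 - 1062) = 370² - 1*(-5939) = 136900 + 5939 = 142839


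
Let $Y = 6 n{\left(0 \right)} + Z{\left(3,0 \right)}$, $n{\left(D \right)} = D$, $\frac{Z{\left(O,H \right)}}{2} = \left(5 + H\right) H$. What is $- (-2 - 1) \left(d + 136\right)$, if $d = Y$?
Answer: $408$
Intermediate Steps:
$Z{\left(O,H \right)} = 2 H \left(5 + H\right)$ ($Z{\left(O,H \right)} = 2 \left(5 + H\right) H = 2 H \left(5 + H\right)$)
$Y = 0$ ($Y = 6 \cdot 0 + 2 \cdot 0 \left(5 + 0\right) = 0 + 2 \cdot 0 \cdot 5 = 0 + 0 = 0$)
$d = 0$
$- (-2 - 1) \left(d + 136\right) = - (-2 - 1) \left(0 + 136\right) = \left(-1\right) \left(-3\right) 136 = 3 \cdot 136 = 408$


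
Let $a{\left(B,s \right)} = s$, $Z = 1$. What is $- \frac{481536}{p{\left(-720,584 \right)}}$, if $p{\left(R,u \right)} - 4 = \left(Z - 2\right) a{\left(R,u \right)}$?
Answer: $\frac{120384}{145} \approx 830.23$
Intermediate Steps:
$p{\left(R,u \right)} = 4 - u$ ($p{\left(R,u \right)} = 4 + \left(1 - 2\right) u = 4 - u$)
$- \frac{481536}{p{\left(-720,584 \right)}} = - \frac{481536}{4 - 584} = - \frac{481536}{-580} = \left(-481536\right) \left(- \frac{1}{580}\right) = \frac{120384}{145}$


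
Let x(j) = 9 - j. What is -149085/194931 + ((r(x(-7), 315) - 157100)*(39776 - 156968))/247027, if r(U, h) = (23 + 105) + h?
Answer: 36148394926331/486396163 ≈ 74319.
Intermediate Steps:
r(U, h) = 128 + h
-149085/194931 + ((r(x(-7), 315) - 157100)*(39776 - 156968))/247027 = -149085/194931 + (((128 + 315) - 157100)*(39776 - 156968))/247027 = -149085*1/194931 + ((443 - 157100)*(-117192))*(1/247027) = -16565/21659 - 156657*(-117192)*(1/247027) = -16565/21659 + 18358947144*(1/247027) = -16565/21659 + 18358947144/247027 = 36148394926331/486396163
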